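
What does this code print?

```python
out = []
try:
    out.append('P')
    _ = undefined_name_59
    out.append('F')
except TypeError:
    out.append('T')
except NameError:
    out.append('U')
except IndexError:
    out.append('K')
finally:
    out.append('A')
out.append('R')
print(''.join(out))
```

Execution trace: 'P' (try body) → 'U' (except NameError) → 'A' (finally) → 'R' (after the try/except). Output: PUAR

Answer: PUAR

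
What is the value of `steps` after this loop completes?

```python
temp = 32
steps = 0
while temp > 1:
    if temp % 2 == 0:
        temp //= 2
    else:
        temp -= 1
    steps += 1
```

Steps to reduce 32 to 1
`steps` takes the values: 0 → 1 → 2 → 3 → 4 → 5

Answer: 5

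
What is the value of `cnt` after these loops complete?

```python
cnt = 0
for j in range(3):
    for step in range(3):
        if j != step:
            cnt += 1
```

3² - 3 (exclude diagonal)
`cnt` takes the values: 0 → 1 → 2 → 3 → 4 → 5 → 6

Answer: 6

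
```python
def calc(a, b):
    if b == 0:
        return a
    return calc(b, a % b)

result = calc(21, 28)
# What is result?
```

calc(21, 28) -> calc(28, 21) -> calc(21, 7) -> calc(7, 0) -> 7

Answer: 7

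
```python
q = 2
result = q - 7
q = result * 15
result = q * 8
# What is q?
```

Trace:
`q = 2` → q = 2
`result = q - 7` → result = -5
`q = result * 15` → q = -75
`result = q * 8` → result = -600
So q = -75

Answer: -75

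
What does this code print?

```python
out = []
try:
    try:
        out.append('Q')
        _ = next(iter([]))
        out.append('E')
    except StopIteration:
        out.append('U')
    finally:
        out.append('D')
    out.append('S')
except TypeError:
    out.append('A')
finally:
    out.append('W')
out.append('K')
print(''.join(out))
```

Execution trace: 'Q' (inner try body) → 'U' (inner except StopIteration) → 'D' (inner finally) → 'S' (try body, no exception) → 'W' (finally) → 'K' (after the try/except). Output: QUDSWK

Answer: QUDSWK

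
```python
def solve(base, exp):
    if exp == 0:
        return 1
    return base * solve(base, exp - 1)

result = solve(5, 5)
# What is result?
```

solve(5, 5) = 5 * 5 * 5 * 5 * 5 = 3125

Answer: 3125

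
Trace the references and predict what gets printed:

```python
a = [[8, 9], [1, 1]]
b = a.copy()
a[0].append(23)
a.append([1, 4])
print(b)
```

Key concept: shallow copy with nested lists.
Step by step:
`a = [[8, 9], [1, 1]]` → a = [[8, 9], [1, 1]]
`b = a.copy()` → b = [[8, 9], [1, 1]]
`a[0].append(23)` → a = [[8, 9, 23], [1, 1]]; b = [[8, 9, 23], [1, 1]]
`a.append([1, 4])` → a = [[8, 9, 23], [1, 1], [1, 4]]
`print(b)` → prints [[8, 9, 23], [1, 1]]

Answer: [[8, 9, 23], [1, 1]]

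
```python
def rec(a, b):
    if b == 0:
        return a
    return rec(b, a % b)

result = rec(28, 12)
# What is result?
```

rec(28, 12) -> rec(12, 4) -> rec(4, 0) -> 4

Answer: 4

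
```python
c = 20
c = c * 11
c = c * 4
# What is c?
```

Trace:
`c = 20` → c = 20
`c = c * 11` → c = 220
`c = c * 4` → c = 880
So c = 880

Answer: 880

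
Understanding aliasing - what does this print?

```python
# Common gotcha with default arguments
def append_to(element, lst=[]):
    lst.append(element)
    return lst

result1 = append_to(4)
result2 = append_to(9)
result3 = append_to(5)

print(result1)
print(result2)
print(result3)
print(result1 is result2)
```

Key concept: mutable default argument gotcha.
Step by step:
`result1 = append_to(4)` → result1 = [4]
`result2 = append_to(9)` → result1 = [4, 9] (same object as result2); result2 = [4, 9] (same object as result1)
`result3 = append_to(5)` → result1 = [4, 9, 5] (same object as result2, result3); result2 = [4, 9, 5] (same object as result1, result3); result3 = [4, 9, 5] (same object as result1, result2)
`print(result1)` → prints [4, 9, 5]
`print(result2)` → prints [4, 9, 5]
`print(result3)` → prints [4, 9, 5]
`print(result1 is result2)` → prints True

Answer:
[4, 9, 5]
[4, 9, 5]
[4, 9, 5]
True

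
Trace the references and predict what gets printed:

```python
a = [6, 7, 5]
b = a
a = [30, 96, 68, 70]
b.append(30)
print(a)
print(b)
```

Key concept: rebinding vs mutation: a is rebound to a new list, b still points at the original.
Step by step:
`a = [6, 7, 5]` → a = [6, 7, 5]
`b = a` → b = [6, 7, 5] (same object as a)
`a = [30, 96, 68, 70]` → a = [30, 96, 68, 70]
`b.append(30)` → b = [6, 7, 5, 30]
`print(a)` → prints [30, 96, 68, 70]
`print(b)` → prints [6, 7, 5, 30]

Answer:
[30, 96, 68, 70]
[6, 7, 5, 30]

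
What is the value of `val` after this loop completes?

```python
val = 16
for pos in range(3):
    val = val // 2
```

Halve 3 times: 16 // 2^3 = 2
`val` takes the values: 16 → 8 → 4 → 2

Answer: 2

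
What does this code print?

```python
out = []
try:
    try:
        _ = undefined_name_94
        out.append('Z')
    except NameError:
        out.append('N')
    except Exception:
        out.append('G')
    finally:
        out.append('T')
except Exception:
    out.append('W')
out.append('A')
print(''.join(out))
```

Execution trace: 'N' (inner except NameError) → 'T' (inner finally) → 'A' (after the try/except). Output: NTA

Answer: NTA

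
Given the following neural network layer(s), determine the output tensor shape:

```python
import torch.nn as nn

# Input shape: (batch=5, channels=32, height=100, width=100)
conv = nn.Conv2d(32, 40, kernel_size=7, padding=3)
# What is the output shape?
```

Input: (5, 32, 100, 100) -> Output: (5, 40, 100, 100)

Answer: (5, 40, 100, 100)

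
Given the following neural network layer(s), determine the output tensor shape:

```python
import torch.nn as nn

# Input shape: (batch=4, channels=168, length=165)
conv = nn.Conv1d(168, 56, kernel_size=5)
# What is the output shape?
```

Input: (4, 168, 165) -> Output: (4, 56, 161)

Answer: (4, 56, 161)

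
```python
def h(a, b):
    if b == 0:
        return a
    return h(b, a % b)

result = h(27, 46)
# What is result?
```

h(27, 46) -> h(46, 27) -> h(27, 19) -> h(19, 8) -> h(8, 3) -> h(3, 2) -> h(2, 1) -> h(1, 0) -> 1

Answer: 1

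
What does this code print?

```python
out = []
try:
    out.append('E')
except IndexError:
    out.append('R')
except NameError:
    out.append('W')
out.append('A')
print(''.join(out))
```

Execution trace: 'E' (try body, no exception) → 'A' (after the try/except). Output: EA

Answer: EA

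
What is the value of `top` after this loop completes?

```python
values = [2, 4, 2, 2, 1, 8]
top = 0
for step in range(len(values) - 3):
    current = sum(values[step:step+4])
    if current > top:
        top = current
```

Max sum of 4-element window in [2, 4, 2, 2, 1, 8]
`top` takes the values: 0 → 10 → 13

Answer: 13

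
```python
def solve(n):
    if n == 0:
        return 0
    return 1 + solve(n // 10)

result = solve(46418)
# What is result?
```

Count of digits of 46418: 5

Answer: 5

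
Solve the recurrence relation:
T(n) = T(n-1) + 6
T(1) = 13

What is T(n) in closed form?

Unrolling: T(n) = T(1) + 6·(n-1) = 13 + 6(n-1) = 6n + 7.

Answer: T(n) = 6n + 7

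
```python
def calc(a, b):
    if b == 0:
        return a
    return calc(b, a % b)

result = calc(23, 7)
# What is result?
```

calc(23, 7) -> calc(7, 2) -> calc(2, 1) -> calc(1, 0) -> 1

Answer: 1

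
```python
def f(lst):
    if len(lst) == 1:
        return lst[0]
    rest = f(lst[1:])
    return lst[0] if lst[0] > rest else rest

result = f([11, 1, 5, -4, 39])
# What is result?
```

Recursive max over [11, 1, 5, -4, 39] = 39

Answer: 39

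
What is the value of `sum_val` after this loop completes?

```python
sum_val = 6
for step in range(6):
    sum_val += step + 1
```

Start at 6, add 1 to 6 = 27
`sum_val` takes the values: 6 → 7 → 9 → 12 → 16 → 21 → 27

Answer: 27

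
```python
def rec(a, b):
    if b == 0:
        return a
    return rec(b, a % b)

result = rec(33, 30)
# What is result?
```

rec(33, 30) -> rec(30, 3) -> rec(3, 0) -> 3

Answer: 3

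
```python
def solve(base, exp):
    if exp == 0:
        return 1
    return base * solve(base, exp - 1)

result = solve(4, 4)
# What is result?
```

solve(4, 4) = 4 * 4 * 4 * 4 = 256

Answer: 256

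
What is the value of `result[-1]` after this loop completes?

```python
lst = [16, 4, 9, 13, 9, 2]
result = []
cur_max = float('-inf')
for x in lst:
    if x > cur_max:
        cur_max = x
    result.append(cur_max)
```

Running max ends at 16
`result` takes the values: [] → [16] → [16, 16] → [16, 16, 16] → [16, 16, 16, 16] → [16, 16, 16, 16, 16] → [16, 16, 16, 16, 16, 16]
So `result[-1]` = 16

Answer: 16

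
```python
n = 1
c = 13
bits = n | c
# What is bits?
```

Trace:
`n = 1` → n = 1
`c = 13` → c = 13
`bits = n | c` → bits = 13
So bits = 13

Answer: 13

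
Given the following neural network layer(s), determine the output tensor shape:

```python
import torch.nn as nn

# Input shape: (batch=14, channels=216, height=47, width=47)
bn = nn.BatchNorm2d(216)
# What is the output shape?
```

Input: (14, 216, 47, 47) -> Output: (14, 216, 47, 47)

Answer: (14, 216, 47, 47)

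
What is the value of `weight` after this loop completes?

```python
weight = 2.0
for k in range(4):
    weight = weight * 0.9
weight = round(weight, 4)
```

Exponential decay: 2.0 * 0.9^4
`weight` takes the values: 2.0 → 1.8 → 1.62 → 1.458 → 1.3122

Answer: 1.3122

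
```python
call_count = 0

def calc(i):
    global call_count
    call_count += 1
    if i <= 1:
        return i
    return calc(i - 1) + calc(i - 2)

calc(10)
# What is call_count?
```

Calls(i) = 1 + Calls(i-1) + Calls(i-2); Calls(0)=Calls(1)=1. For i=10 this gives 177.

Answer: 177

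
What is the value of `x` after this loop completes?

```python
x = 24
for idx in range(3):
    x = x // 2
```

Halve 3 times: 24 // 2^3 = 3
`x` takes the values: 24 → 12 → 6 → 3

Answer: 3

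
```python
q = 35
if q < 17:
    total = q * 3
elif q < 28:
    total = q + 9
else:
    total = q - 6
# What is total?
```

Trace:
`q = 35` → q = 35
`if q < 17: ...` → q < 17 is False, q < 28 is False, take else branch → total = 29
So total = 29

Answer: 29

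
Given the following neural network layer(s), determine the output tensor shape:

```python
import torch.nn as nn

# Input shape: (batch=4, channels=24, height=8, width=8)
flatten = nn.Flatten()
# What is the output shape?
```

Input: (4, 24, 8, 8) -> Output: (4, 1536)

Answer: (4, 1536)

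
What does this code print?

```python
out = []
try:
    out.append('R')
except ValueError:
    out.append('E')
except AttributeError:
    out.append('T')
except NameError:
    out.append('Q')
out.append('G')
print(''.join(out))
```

Execution trace: 'R' (try body, no exception) → 'G' (after the try/except). Output: RG

Answer: RG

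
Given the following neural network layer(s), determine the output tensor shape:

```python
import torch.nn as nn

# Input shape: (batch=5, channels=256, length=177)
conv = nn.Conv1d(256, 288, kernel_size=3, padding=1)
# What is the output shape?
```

Input: (5, 256, 177) -> Output: (5, 288, 177)

Answer: (5, 288, 177)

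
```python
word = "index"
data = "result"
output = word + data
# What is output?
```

Trace:
`word = "index"` → word = 'index'
`data = "result"` → data = 'result'
`output = word + data` → output = 'indexresult'
So output = 'indexresult'

Answer: 'indexresult'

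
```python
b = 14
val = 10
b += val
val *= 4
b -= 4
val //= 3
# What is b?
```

Trace:
`b = 14` → b = 14
`val = 10` → val = 10
`b += val` → b = 24
`val *= 4` → val = 40
`b -= 4` → b = 20
`val //= 3` → val = 13
So b = 20

Answer: 20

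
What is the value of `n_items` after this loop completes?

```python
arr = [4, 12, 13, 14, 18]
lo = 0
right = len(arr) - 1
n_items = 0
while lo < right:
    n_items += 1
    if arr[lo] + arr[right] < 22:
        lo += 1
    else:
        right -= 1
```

Steps to find pair summing to 22
`n_items` takes the values: 0 → 1 → 2 → 3 → 4

Answer: 4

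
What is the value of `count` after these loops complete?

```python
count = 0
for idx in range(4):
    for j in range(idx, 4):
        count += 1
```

Upper triangle: 4 + 3 + ... + 1
`count` takes the values: 0 → 1 → 2 → 3 → 4 → 5 → 6 → 7 → 8 → 9 → 10

Answer: 10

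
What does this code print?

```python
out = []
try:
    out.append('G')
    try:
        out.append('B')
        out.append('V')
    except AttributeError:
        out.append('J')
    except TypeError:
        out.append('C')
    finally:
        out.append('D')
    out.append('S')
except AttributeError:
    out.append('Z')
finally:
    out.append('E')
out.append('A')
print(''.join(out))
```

Execution trace: 'G' (try body) → 'B' (inner try body) → 'V' (inner try body, no exception) → 'D' (inner finally) → 'S' (try body, no exception) → 'E' (finally) → 'A' (after the try/except). Output: GBVDSEA

Answer: GBVDSEA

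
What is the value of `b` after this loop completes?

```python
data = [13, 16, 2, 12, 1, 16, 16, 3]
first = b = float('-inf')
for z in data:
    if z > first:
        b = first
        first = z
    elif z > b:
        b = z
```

Second largest (with repeats) in [13, 16, 2, 12, 1, 16, 16, 3]
`b` takes the values: -inf → 13 → 16

Answer: 16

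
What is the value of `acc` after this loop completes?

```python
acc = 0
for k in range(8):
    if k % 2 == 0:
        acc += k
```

Sum of even numbers 0 to 7
`acc` takes the values: 0 → 2 → 6 → 12

Answer: 12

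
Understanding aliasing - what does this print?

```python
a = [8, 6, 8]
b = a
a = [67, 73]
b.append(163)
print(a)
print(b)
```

Key concept: rebinding vs mutation: a is rebound to a new list, b still points at the original.
Step by step:
`a = [8, 6, 8]` → a = [8, 6, 8]
`b = a` → b = [8, 6, 8] (same object as a)
`a = [67, 73]` → a = [67, 73]
`b.append(163)` → b = [8, 6, 8, 163]
`print(a)` → prints [67, 73]
`print(b)` → prints [8, 6, 8, 163]

Answer:
[67, 73]
[8, 6, 8, 163]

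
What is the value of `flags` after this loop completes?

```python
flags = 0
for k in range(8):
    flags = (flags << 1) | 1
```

Build 8 consecutive 1-bits: 0b11111111
`flags` takes the values: 0 → 1 → 3 → 7 → 15 → 31 → 63 → 127 → 255

Answer: 255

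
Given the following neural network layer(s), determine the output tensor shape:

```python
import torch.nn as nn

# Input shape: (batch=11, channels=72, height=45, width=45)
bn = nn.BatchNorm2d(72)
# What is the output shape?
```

Input: (11, 72, 45, 45) -> Output: (11, 72, 45, 45)

Answer: (11, 72, 45, 45)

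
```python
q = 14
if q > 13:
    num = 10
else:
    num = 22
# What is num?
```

Trace:
`q = 14` → q = 14
`if q > 13: ...` → q > 13 is True → num = 10
So num = 10

Answer: 10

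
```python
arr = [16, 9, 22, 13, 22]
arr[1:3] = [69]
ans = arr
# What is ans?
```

Trace:
`arr = [16, 9, 22, 13, 22]` → arr = [16, 9, 22, 13, 22]
`arr[1:3] = [69]` → arr = [16, 69, 13, 22]
`ans = arr` → ans = [16, 69, 13, 22]
So ans = [16, 69, 13, 22]

Answer: [16, 69, 13, 22]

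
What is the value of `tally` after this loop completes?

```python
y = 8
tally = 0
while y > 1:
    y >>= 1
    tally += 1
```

Count right shifts until 1
`tally` takes the values: 0 → 1 → 2 → 3

Answer: 3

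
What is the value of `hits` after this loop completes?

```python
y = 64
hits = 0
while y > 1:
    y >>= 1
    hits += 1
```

Count right shifts until 1
`hits` takes the values: 0 → 1 → 2 → 3 → 4 → 5 → 6

Answer: 6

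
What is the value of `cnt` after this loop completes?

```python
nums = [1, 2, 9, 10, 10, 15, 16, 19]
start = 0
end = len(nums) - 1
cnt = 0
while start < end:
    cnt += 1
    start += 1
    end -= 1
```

Iterations until pointers meet (list length 8)
`cnt` takes the values: 0 → 1 → 2 → 3 → 4

Answer: 4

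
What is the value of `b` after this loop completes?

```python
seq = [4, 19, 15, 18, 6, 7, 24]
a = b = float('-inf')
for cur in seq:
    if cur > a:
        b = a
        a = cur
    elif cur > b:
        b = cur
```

Second largest (with repeats) in [4, 19, 15, 18, 6, 7, 24]
`b` takes the values: -inf → 4 → 15 → 18 → 19

Answer: 19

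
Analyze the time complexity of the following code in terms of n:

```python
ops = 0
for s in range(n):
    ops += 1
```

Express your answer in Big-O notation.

Each loop level contributes: n. Multiplying the contributions gives O(n).

Answer: O(n)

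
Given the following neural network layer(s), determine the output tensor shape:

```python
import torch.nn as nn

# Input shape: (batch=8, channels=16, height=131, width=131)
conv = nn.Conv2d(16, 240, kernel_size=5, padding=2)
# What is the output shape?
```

Input: (8, 16, 131, 131) -> Output: (8, 240, 131, 131)

Answer: (8, 240, 131, 131)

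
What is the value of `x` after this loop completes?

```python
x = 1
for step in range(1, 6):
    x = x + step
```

Start at 1, add 1 through 5
`x` takes the values: 1 → 2 → 4 → 7 → 11 → 16

Answer: 16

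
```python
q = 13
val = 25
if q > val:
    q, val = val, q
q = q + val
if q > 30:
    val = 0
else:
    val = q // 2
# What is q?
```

Trace:
`q = 13` → q = 13
`val = 25` → val = 25
`if q > val: ...` → q > val is False → no variable changes
`q = q + val` → q = 38
`if q > 30: ...` → q > 30 is True → val = 0
So q = 38

Answer: 38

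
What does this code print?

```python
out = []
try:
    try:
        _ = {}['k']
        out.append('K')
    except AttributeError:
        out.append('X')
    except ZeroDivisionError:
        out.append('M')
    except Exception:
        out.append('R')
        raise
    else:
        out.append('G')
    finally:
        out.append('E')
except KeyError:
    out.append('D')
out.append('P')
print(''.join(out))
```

Execution trace: 'R' (inner except Exception) → 'E' (inner finally) → 'D' (outer except KeyError) → 'P' (after the try/except). Output: REDP

Answer: REDP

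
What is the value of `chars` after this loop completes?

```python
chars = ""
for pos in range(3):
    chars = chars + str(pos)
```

Concatenate digits 0 to 2
`chars` takes the values: "" → "0" → "01" → "012"

Answer: "012"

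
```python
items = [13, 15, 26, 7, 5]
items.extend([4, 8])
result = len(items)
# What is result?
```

Trace:
`items = [13, 15, 26, 7, 5]` → items = [13, 15, 26, 7, 5]
`items.extend([4, 8])` → items = [13, 15, 26, 7, 5, 4, 8]
`result = len(items)` → result = 7
So result = 7

Answer: 7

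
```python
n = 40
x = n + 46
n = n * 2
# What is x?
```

Trace:
`n = 40` → n = 40
`x = n + 46` → x = 86
`n = n * 2` → n = 80
So x = 86

Answer: 86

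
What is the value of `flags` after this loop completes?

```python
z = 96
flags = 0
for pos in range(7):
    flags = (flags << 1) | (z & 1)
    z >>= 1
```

Reverse lowest 7 bits of 96
`flags` takes the values: 0 → 1 → 3

Answer: 3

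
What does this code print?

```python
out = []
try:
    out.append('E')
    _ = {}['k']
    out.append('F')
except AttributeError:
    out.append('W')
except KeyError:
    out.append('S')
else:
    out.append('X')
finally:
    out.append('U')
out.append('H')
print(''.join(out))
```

Execution trace: 'E' (try body) → 'S' (except KeyError) → 'U' (finally) → 'H' (after the try/except). Output: ESUH

Answer: ESUH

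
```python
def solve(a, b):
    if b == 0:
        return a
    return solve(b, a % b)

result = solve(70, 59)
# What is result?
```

solve(70, 59) -> solve(59, 11) -> solve(11, 4) -> solve(4, 3) -> solve(3, 1) -> solve(1, 0) -> 1

Answer: 1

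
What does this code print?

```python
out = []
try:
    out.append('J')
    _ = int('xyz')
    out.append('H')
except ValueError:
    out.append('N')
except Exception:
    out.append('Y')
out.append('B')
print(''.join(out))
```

Execution trace: 'J' (try body) → 'N' (except ValueError) → 'B' (after the try/except). Output: JNB

Answer: JNB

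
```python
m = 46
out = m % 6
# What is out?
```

Trace:
`m = 46` → m = 46
`out = m % 6` → out = 4
So out = 4

Answer: 4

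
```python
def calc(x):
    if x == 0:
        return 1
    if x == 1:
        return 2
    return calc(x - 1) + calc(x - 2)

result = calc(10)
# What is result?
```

Build up from base cases: calc(0)=1, calc(1)=2, calc(2)=3, calc(3)=5, calc(4)=8, calc(5)=13, calc(6)=21, ..., calc(10)=144

Answer: 144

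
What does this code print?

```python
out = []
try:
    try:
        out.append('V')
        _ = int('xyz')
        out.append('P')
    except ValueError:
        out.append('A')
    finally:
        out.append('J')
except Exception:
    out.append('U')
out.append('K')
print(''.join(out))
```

Execution trace: 'V' (inner try body) → 'A' (inner except ValueError) → 'J' (inner finally) → 'K' (after the try/except). Output: VAJK

Answer: VAJK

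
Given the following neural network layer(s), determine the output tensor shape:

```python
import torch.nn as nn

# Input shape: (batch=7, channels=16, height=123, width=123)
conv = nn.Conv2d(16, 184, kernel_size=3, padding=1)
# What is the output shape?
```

Input: (7, 16, 123, 123) -> Output: (7, 184, 123, 123)

Answer: (7, 184, 123, 123)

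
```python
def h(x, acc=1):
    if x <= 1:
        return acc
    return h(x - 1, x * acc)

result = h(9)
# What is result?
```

Accumulator trace (n, acc): (9, 1) -> (8, 9) -> (7, 72) -> (6, 504) -> (5, 3024) -> (4, 15120) -> (3, 60480) -> (2, 181440) -> (1, 362880) -> return 362880

Answer: 362880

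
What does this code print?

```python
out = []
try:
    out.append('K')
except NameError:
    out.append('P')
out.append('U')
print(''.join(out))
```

Execution trace: 'K' (try body, no exception) → 'U' (after the try/except). Output: KU

Answer: KU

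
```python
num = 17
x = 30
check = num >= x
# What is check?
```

Trace:
`num = 17` → num = 17
`x = 30` → x = 30
`check = num >= x` → check = False
So check = False

Answer: False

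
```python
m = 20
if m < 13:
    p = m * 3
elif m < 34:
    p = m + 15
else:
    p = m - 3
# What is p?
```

Trace:
`m = 20` → m = 20
`if m < 13: ...` → m < 13 is False, m < 34 is True → p = 35
So p = 35

Answer: 35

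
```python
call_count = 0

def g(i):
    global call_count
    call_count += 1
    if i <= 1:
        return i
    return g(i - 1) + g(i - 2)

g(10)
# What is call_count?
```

Calls(i) = 1 + Calls(i-1) + Calls(i-2); Calls(0)=Calls(1)=1. For i=10 this gives 177.

Answer: 177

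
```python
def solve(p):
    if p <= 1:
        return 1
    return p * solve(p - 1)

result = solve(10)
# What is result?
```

solve(10) = 10 * 9 * 8 * 7 * 6 * 5 * 4 * 3 * 2 * 1 = 3628800

Answer: 3628800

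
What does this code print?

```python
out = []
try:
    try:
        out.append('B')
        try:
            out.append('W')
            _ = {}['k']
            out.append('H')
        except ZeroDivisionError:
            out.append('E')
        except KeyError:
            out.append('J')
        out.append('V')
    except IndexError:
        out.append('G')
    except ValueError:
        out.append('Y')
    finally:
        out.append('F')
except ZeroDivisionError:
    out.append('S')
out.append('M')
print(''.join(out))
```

Execution trace: 'B' (try body) → 'W' (inner try body) → 'J' (inner except KeyError) → 'V' (try body, no exception) → 'F' (finally) → 'M' (after the try/except). Output: BWJVFM

Answer: BWJVFM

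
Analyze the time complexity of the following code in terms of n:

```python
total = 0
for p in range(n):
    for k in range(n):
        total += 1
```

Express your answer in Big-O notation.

Each loop level contributes: n × n. Multiplying the contributions gives O(n^2).

Answer: O(n^2)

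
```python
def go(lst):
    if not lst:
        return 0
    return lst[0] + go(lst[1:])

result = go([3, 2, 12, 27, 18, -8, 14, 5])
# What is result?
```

3 + 2 + 12 + 27 + 18 + (-8) + 14 + 5 + 0 = 73

Answer: 73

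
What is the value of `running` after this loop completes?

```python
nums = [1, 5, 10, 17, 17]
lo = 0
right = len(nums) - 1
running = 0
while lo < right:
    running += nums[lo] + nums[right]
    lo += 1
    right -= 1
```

Sum of pairs from ends
`running` takes the values: 0 → 18 → 40

Answer: 40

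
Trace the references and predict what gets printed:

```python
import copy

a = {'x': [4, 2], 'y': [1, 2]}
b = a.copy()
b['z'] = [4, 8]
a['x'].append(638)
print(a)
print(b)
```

Key concept: shallow copy of dict with mutable values.
Step by step:
`a = {'x': [4, 2], 'y': [1, 2]}` → a = {'x': [4, 2], 'y': [1, 2]}
`b = a.copy()` → b = {'x': [4, 2], 'y': [1, 2]}
`b['z'] = [4, 8]` → b = {'x': [4, 2], 'y': [1, 2], 'z': [4, 8]}
`a['x'].append(638)` → a = {'x': [4, 2, 638], 'y': [1, 2]}; b = {'x': [4, 2, 638], 'y': [1, 2], 'z': [4, 8]}
`print(a)` → prints {'x': [4, 2, 638], 'y': [1, 2]}
`print(b)` → prints {'x': [4, 2, 638], 'y': [1, 2], 'z': [4, 8]}

Answer:
{'x': [4, 2, 638], 'y': [1, 2]}
{'x': [4, 2, 638], 'y': [1, 2], 'z': [4, 8]}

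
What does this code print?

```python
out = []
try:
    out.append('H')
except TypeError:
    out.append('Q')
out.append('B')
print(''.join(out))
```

Execution trace: 'H' (try body, no exception) → 'B' (after the try/except). Output: HB

Answer: HB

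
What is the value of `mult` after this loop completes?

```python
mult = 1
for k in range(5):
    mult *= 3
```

3^5 = 243
`mult` takes the values: 1 → 3 → 9 → 27 → 81 → 243

Answer: 243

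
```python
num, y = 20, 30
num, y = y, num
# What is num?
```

Trace:
`num, y = 20, 30` → num = 20; y = 30
`num, y = y, num` → num = 30; y = 20
So num = 30

Answer: 30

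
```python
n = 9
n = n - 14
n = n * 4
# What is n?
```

Trace:
`n = 9` → n = 9
`n = n - 14` → n = -5
`n = n * 4` → n = -20
So n = -20

Answer: -20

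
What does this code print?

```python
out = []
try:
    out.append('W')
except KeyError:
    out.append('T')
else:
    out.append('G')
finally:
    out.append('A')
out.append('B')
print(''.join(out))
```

Execution trace: 'W' (try body, no exception) → 'G' (else) → 'A' (finally) → 'B' (after the try/except). Output: WGAB

Answer: WGAB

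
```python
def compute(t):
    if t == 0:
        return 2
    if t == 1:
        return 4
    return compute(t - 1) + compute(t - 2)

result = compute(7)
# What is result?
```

Build up from base cases: compute(0)=2, compute(1)=4, compute(2)=6, compute(3)=10, compute(4)=16, compute(5)=26, compute(6)=42, ..., compute(7)=68

Answer: 68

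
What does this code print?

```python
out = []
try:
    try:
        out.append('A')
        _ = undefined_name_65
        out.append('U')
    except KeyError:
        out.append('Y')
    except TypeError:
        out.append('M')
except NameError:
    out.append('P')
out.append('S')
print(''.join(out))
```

Execution trace: 'A' (try body) → 'P' (outer except NameError) → 'S' (after the try/except). Output: APS

Answer: APS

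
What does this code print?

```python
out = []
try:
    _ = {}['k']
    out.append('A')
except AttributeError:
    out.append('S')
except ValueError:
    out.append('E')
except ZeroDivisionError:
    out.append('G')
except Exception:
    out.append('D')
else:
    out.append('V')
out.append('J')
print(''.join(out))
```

Execution trace: 'D' (except Exception) → 'J' (after the try/except). Output: DJ

Answer: DJ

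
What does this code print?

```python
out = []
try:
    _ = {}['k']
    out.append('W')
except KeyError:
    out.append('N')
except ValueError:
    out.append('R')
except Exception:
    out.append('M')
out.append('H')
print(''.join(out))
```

Execution trace: 'N' (except KeyError) → 'H' (after the try/except). Output: NH

Answer: NH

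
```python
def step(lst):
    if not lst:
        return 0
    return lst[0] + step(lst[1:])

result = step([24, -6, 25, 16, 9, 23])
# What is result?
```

24 + (-6) + 25 + 16 + 9 + 23 + 0 = 91

Answer: 91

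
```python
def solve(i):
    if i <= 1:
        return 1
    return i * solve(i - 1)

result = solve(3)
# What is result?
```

solve(3) = 3 * 2 * 1 = 6

Answer: 6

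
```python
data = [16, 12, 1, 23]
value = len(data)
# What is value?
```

Trace:
`data = [16, 12, 1, 23]` → data = [16, 12, 1, 23]
`value = len(data)` → value = 4
So value = 4

Answer: 4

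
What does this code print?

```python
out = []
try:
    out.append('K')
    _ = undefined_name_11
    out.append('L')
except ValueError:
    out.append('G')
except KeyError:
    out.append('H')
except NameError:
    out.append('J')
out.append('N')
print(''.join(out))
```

Execution trace: 'K' (try body) → 'J' (except NameError) → 'N' (after the try/except). Output: KJN

Answer: KJN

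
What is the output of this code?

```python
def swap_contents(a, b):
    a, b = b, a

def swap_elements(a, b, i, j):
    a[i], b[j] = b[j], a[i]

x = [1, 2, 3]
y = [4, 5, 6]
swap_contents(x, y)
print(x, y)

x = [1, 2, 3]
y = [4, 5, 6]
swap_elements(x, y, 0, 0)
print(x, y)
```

Key concept: parameter rebinding vs mutation.
Step by step:
`x = [1, 2, 3]` → x = [1, 2, 3]
`y = [4, 5, 6]` → y = [4, 5, 6]
`swap_contents(x, y)` → no visible change to tracked variables
`print(x, y)` → prints [1, 2, 3] [4, 5, 6]
`x = [1, 2, 3]` → x = [1, 2, 3]
`y = [4, 5, 6]` → y = [4, 5, 6]
`swap_elements(x, y, 0, 0)` → x = [4, 2, 3]; y = [1, 5, 6]
`print(x, y)` → prints [4, 2, 3] [1, 5, 6]

Answer:
[1, 2, 3] [4, 5, 6]
[4, 2, 3] [1, 5, 6]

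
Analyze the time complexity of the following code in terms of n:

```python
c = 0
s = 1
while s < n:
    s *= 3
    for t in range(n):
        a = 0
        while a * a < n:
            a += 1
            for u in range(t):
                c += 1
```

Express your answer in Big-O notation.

Each loop level contributes: log n × n × √n × n. Multiplying the contributions gives O(n^2√n log n).

Answer: O(n^2√n log n)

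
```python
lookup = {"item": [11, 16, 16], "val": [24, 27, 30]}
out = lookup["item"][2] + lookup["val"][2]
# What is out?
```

Trace:
`lookup = {"item": [11, 16, 16], "val": [24, 27, 30]}` → lookup = {'item': [11, 16, 16], 'val': [24, 27, 30]}
`out = lookup["item"][2] + lookup["val"][2]` → out = 46
So out = 46

Answer: 46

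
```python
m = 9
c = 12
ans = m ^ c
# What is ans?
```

Trace:
`m = 9` → m = 9
`c = 12` → c = 12
`ans = m ^ c` → ans = 5
So ans = 5

Answer: 5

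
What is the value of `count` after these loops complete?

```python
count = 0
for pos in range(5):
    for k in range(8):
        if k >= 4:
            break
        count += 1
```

Inner breaks at 4, outer runs 5 times
`count` takes the values: 0 → 1 → 2 → 3 → 4 → 5 → 6 → 7 → 8 → 9 → 10 → 11 → 12 → 13 → 14 → 15 → 16 → 17 → 18 → 19 → 20

Answer: 20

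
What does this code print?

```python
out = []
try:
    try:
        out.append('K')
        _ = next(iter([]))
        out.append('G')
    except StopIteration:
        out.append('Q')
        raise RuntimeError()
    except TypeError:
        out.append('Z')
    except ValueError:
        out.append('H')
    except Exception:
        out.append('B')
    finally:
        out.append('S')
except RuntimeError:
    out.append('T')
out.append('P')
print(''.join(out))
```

Execution trace: 'K' (inner try body) → 'Q' (inner except StopIteration) → 'S' (inner finally) → 'T' (outer except RuntimeError) → 'P' (after the try/except). Output: KQSTP

Answer: KQSTP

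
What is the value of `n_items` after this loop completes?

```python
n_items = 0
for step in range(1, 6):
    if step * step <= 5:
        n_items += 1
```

Count numbers where step² ≤ 5
`n_items` takes the values: 0 → 1 → 2

Answer: 2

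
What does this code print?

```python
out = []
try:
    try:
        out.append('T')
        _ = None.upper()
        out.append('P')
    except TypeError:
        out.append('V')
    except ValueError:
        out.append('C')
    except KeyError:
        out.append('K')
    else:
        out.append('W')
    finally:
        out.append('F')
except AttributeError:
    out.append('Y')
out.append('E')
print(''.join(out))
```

Execution trace: 'T' (try body) → 'F' (finally) → 'Y' (outer except AttributeError) → 'E' (after the try/except). Output: TFYE

Answer: TFYE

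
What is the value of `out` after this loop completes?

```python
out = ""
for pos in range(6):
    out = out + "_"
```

Repeat '_' 6 times
`out` takes the values: "" → "_" → "__" → "___" → "____" → "_____" → "______"

Answer: "______"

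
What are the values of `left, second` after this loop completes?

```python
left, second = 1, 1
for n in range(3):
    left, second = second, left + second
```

Fibonacci: after 3 iterations
`left, second` takes the values: (1, 1) → (1, 2) → (2, 3) → (3, 5)

Answer: 3, 5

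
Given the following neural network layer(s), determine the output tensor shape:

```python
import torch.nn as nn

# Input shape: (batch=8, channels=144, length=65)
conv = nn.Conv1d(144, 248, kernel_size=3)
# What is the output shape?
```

Input: (8, 144, 65) -> Output: (8, 248, 63)

Answer: (8, 248, 63)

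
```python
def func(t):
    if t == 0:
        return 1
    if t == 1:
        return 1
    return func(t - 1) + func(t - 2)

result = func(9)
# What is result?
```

Build up from base cases: func(0)=1, func(1)=1, func(2)=2, func(3)=3, func(4)=5, func(5)=8, func(6)=13, ..., func(9)=55

Answer: 55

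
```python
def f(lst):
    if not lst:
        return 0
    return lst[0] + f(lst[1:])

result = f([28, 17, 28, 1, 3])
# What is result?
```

28 + 17 + 28 + 1 + 3 + 0 = 77

Answer: 77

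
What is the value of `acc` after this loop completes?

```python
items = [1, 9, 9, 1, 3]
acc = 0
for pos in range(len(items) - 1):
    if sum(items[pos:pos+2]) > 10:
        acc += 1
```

Count windows with sum > 10
`acc` takes the values: 0 → 1

Answer: 1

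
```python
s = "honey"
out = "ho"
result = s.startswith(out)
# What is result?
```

Trace:
`s = "honey"` → s = 'honey'
`out = "ho"` → out = 'ho'
`result = s.startswith(out)` → result = True
So result = True

Answer: True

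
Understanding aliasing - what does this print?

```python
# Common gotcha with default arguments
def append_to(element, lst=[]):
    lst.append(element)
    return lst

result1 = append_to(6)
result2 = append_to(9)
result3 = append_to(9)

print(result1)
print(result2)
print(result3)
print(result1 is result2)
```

Key concept: mutable default argument gotcha.
Step by step:
`result1 = append_to(6)` → result1 = [6]
`result2 = append_to(9)` → result1 = [6, 9] (same object as result2); result2 = [6, 9] (same object as result1)
`result3 = append_to(9)` → result1 = [6, 9, 9] (same object as result2, result3); result2 = [6, 9, 9] (same object as result1, result3); result3 = [6, 9, 9] (same object as result1, result2)
`print(result1)` → prints [6, 9, 9]
`print(result2)` → prints [6, 9, 9]
`print(result3)` → prints [6, 9, 9]
`print(result1 is result2)` → prints True

Answer:
[6, 9, 9]
[6, 9, 9]
[6, 9, 9]
True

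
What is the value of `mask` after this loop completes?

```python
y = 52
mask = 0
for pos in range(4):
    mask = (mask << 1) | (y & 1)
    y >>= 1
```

Reverse lowest 4 bits of 52
`mask` takes the values: 0 → 1 → 2

Answer: 2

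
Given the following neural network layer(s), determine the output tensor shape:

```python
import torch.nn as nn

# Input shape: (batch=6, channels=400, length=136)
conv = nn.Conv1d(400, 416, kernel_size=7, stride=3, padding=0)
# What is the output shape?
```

Input: (6, 400, 136) -> Output: (6, 416, 44)

Answer: (6, 416, 44)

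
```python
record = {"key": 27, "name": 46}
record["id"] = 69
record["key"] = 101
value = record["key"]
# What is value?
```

Trace:
`record = {"key": 27, "name": 46}` → record = {'key': 27, 'name': 46}
`record["id"] = 69` → record = {'key': 27, 'name': 46, 'id': 69}
`record["key"] = 101` → record = {'key': 101, 'name': 46, 'id': 69}
`value = record["key"]` → value = 101
So value = 101

Answer: 101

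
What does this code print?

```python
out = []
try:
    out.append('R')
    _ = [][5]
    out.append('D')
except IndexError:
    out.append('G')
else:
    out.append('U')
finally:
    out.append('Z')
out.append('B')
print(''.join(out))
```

Execution trace: 'R' (try body) → 'G' (except IndexError) → 'Z' (finally) → 'B' (after the try/except). Output: RGZB

Answer: RGZB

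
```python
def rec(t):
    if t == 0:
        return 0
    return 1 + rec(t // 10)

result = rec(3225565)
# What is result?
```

Count of digits of 3225565: 7

Answer: 7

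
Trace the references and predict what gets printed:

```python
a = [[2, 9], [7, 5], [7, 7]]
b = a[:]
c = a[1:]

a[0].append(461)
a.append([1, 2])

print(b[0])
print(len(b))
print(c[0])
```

Key concept: slice with nested mutation.
Step by step:
`a = [[2, 9], [7, 5], [7, 7]]` → a = [[2, 9], [7, 5], [7, 7]]
`b = a[:]` → b = [[2, 9], [7, 5], [7, 7]]
`c = a[1:]` → c = [[7, 5], [7, 7]]
`a[0].append(461)` → a = [[2, 9, 461], [7, 5], [7, 7]]; b = [[2, 9, 461], [7, 5], [7, 7]]
`a.append([1, 2])` → a = [[2, 9, 461], [7, 5], [7, 7], [1, 2]]
`print(b[0])` → prints [2, 9, 461]
`print(len(b))` → prints 3
`print(c[0])` → prints [7, 5]

Answer:
[2, 9, 461]
3
[7, 5]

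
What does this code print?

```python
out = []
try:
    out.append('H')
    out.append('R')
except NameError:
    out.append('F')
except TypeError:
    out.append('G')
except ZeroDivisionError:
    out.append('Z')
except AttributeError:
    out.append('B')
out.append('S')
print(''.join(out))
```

Execution trace: 'H' (try body) → 'R' (try body, no exception) → 'S' (after the try/except). Output: HRS

Answer: HRS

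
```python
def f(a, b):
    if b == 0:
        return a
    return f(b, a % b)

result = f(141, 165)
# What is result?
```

f(141, 165) -> f(165, 141) -> f(141, 24) -> f(24, 21) -> f(21, 3) -> f(3, 0) -> 3

Answer: 3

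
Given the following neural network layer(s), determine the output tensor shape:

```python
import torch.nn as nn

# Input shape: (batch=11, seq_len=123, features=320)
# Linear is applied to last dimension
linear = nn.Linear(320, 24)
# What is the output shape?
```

Input: (11, 123, 320) -> Output: (11, 123, 24)

Answer: (11, 123, 24)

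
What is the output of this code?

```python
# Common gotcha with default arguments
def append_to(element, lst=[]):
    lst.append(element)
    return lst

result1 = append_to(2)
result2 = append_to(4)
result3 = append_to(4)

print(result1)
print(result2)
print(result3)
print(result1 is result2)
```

Key concept: mutable default argument gotcha.
Step by step:
`result1 = append_to(2)` → result1 = [2]
`result2 = append_to(4)` → result1 = [2, 4] (same object as result2); result2 = [2, 4] (same object as result1)
`result3 = append_to(4)` → result1 = [2, 4, 4] (same object as result2, result3); result2 = [2, 4, 4] (same object as result1, result3); result3 = [2, 4, 4] (same object as result1, result2)
`print(result1)` → prints [2, 4, 4]
`print(result2)` → prints [2, 4, 4]
`print(result3)` → prints [2, 4, 4]
`print(result1 is result2)` → prints True

Answer:
[2, 4, 4]
[2, 4, 4]
[2, 4, 4]
True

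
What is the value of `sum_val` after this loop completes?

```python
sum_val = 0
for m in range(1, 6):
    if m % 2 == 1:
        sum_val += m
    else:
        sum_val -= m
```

Add odd, subtract even
`sum_val` takes the values: 0 → 1 → -1 → 2 → -2 → 3

Answer: 3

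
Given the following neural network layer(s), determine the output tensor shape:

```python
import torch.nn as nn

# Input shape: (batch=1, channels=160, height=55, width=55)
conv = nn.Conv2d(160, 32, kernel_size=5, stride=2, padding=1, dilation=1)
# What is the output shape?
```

Input: (1, 160, 55, 55) -> Output: (1, 32, 27, 27)

Answer: (1, 32, 27, 27)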